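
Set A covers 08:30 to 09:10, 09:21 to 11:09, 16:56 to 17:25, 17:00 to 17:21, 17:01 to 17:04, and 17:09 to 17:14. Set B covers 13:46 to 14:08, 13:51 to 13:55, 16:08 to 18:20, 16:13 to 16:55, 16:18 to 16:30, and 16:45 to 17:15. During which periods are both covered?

16:56–17:25

First set merges to 08:30–09:10, 09:21–11:09, 16:56–17:25.
Second set merges to 13:46–14:08, 16:08–18:20.
08:30–09:10 falls entirely outside B.
09:21–11:09 falls entirely outside B.
16:56–17:25 overlaps B on 16:56–17:25.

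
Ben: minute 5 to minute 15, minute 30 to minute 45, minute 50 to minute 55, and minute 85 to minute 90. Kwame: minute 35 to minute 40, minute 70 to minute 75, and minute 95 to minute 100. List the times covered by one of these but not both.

minute 5 to minute 15, minute 30 to minute 35, minute 40 to minute 45, minute 50 to minute 55, minute 70 to minute 75, minute 85 to minute 90, minute 95 to minute 100

Only in the first: minute 5 to minute 15, minute 30 to minute 35, minute 40 to minute 45, minute 50 to minute 55, minute 85 to minute 90.
Only in the second: minute 70 to minute 75, minute 95 to minute 100.
Together these are the periods covered by exactly one.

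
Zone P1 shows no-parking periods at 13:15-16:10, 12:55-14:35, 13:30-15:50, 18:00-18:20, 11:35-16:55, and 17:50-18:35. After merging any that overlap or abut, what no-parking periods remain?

Sort by start: 11:35-16:55, 12:55-14:35, 13:15-16:10, 13:30-15:50, 17:50-18:35, 18:00-18:20.
12:55-14:35 overlaps/touches 11:35-16:55 → extend to 11:35-16:55.
13:15-16:10 overlaps/touches 11:35-16:55 → extend to 11:35-16:55.
13:30-15:50 overlaps/touches 11:35-16:55 → extend to 11:35-16:55.
17:50-18:35 is disjoint → start new block.
18:00-18:20 overlaps/touches 17:50-18:35 → extend to 17:50-18:35.

11:35-16:55, 17:50-18:35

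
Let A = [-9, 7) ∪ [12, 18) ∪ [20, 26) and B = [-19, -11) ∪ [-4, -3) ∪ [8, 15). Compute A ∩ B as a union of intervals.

[-4, -3) ∪ [12, 15)

[-9, 7) ∩ B → [-4, -3).
[12, 18) ∩ B → [12, 15).
[20, 26) meets no B interval.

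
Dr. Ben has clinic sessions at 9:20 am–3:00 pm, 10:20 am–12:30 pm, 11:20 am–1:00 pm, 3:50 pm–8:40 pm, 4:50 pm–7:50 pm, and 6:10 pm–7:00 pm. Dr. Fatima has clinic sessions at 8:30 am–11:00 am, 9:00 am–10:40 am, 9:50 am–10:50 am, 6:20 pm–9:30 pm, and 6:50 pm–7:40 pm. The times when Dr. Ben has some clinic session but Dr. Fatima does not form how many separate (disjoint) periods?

Merge the first list: 9:20 am–3:00 pm, 3:50 pm–8:40 pm.
Merge the second list: 8:30 am–11:00 am, 6:20 pm–9:30 pm.
A \ B = 11:00 am–3:00 pm, 3:50 pm–6:20 pm.
That is 2 disjoint pieces.

2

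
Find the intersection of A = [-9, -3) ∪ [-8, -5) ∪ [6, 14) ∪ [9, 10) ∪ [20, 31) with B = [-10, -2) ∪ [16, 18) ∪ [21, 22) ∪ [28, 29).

Merge the first list: [-9, -3), [6, 14), [20, 31).
[-9, -3) meets the second set on [-9, -3).
[6, 14): no overlap with the second set.
[20, 31) meets the second set on [21, 22), [28, 29).

[-9, -3) ∪ [21, 22) ∪ [28, 29)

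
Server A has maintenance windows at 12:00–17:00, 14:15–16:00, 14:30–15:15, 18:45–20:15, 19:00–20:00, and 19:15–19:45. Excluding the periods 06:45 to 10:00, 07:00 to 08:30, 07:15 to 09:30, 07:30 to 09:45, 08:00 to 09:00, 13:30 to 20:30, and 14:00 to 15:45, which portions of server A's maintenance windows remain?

Merge the first list: 12:00-17:00, 18:45-20:15.
Merge the second list: 06:45-10:00, 13:30-20:30.
12:00-17:00 with B removed leaves 12:00-13:30.
18:45-20:15 lies entirely inside B → drops out.

12:00-13:30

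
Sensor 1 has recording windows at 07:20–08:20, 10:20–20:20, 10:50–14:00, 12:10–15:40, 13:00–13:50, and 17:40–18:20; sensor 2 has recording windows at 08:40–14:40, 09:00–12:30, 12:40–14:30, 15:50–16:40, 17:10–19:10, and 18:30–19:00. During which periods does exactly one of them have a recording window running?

First set merges to 07:20-08:20, 10:20-20:20.
Second set merges to 08:40-14:40, 15:50-16:40, 17:10-19:10.
A but not B: 07:20-08:20, 14:40-15:50, 16:40-17:10, 19:10-20:20.
B but not A: 08:40-10:20.
Combining gives A △ B.

07:20-08:20, 08:40-10:20, 14:40-15:50, 16:40-17:10, 19:10-20:20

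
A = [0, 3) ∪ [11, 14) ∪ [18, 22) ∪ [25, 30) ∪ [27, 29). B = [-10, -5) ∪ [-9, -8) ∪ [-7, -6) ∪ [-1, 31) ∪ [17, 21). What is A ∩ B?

A, merged: [0, 3), [11, 14), [18, 22), [25, 30).
B, merged: [-10, -5), [-1, 31).
[0, 3) meets the second set on [0, 3).
[11, 14) meets the second set on [11, 14).
[18, 22) meets the second set on [18, 22).
[25, 30) meets the second set on [25, 30).

[0, 3) ∪ [11, 14) ∪ [18, 22) ∪ [25, 30)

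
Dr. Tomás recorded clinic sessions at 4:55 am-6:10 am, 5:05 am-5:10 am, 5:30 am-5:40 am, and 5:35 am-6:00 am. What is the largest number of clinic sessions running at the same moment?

3

At 5:35 am, 3 of the intervals are simultaneously active.
No point has more.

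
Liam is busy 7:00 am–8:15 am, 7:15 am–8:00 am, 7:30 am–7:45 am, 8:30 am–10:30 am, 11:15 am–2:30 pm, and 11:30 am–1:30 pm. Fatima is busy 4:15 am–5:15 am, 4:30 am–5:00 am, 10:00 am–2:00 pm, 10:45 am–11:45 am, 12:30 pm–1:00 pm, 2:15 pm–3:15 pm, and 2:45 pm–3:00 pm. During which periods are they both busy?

10:00 am-10:30 am, 11:15 am-2:00 pm, 2:15 pm-2:30 pm

First set merges to 7:00 am-8:15 am, 8:30 am-10:30 am, 11:15 am-2:30 pm.
Second set merges to 4:15 am-5:15 am, 10:00 am-2:00 pm, 2:15 pm-3:15 pm.
7:00 am-8:15 am meets no B interval.
8:30 am-10:30 am ∩ B → 10:00 am-10:30 am.
11:15 am-2:30 pm ∩ B → 11:15 am-2:00 pm, 2:15 pm-2:30 pm.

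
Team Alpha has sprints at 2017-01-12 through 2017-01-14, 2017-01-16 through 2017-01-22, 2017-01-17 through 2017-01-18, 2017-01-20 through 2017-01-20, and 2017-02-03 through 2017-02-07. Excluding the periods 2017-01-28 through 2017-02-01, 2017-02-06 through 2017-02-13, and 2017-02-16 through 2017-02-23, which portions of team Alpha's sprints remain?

2017-01-12 through 2017-01-14, 2017-01-16 through 2017-01-22, 2017-02-03 through 2017-02-05

A, merged: 2017-01-12 through 2017-01-14, 2017-01-16 through 2017-01-22, 2017-02-03 through 2017-02-07.
2017-01-12 through 2017-01-14 is untouched.
2017-01-16 through 2017-01-22 is untouched.
2017-02-03 through 2017-02-07 with B removed leaves 2017-02-03 through 2017-02-05.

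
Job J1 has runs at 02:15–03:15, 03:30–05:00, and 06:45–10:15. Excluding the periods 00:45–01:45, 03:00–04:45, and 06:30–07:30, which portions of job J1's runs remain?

02:15–03:15 with B removed leaves 02:15–03:00.
03:30–05:00 with B removed leaves 04:45–05:00.
06:45–10:15 with B removed leaves 07:30–10:15.

02:15–03:00, 04:45–05:00, 07:30–10:15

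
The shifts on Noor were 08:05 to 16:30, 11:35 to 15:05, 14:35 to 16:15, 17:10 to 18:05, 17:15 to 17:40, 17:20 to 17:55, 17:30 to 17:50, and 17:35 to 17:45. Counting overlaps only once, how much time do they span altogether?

9 h 20 min

Merged: 08:05–16:30, 17:10–18:05.
Lengths: 8 h 25 min + 55 min = 9 h 20 min.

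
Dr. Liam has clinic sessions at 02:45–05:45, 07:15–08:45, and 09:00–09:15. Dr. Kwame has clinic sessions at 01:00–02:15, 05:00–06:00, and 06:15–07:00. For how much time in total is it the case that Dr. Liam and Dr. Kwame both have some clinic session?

45 min

A ∩ B = 05:00–05:45.
Total: 45 min.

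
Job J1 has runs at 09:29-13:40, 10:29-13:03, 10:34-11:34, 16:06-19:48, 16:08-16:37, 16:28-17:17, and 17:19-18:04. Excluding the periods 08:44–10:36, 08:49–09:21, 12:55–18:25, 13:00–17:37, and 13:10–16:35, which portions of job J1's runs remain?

10:36–12:55, 18:25–19:48

Merge the first list: 09:29–13:40, 16:06–19:48.
Merge the second list: 08:44–10:36, 12:55–18:25.
09:29–13:40 minus B → 10:36–12:55.
16:06–19:48 minus B → 18:25–19:48.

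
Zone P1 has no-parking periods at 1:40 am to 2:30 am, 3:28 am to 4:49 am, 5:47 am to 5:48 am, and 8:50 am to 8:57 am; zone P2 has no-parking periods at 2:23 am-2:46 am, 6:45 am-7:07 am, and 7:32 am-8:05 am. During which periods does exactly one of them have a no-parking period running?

A \ B = 1:40 am–2:23 am, 3:28 am–4:49 am, 5:47 am–5:48 am, 8:50 am–8:57 am.
B \ A = 2:30 am–2:46 am, 6:45 am–7:07 am, 7:32 am–8:05 am.
Union of the two gives the symmetric difference.

1:40 am–2:23 am, 2:30 am–2:46 am, 3:28 am–4:49 am, 5:47 am–5:48 am, 6:45 am–7:07 am, 7:32 am–8:05 am, 8:50 am–8:57 am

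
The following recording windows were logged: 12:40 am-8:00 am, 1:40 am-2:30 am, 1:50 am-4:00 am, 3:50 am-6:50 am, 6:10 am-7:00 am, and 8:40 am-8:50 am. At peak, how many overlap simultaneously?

Sweep endpoints in order; track running count of active intervals.
Peak of 3 reached at 1:50 am.

3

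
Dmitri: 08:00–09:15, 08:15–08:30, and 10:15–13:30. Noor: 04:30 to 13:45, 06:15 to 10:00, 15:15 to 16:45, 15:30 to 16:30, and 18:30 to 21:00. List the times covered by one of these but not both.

Merge the first list: 08:00–09:15, 10:15–13:30.
Merge the second list: 04:30–13:45, 15:15–16:45, 18:30–21:00.
A \ B = none.
B \ A = 04:30–08:00, 09:15–10:15, 13:30–13:45, 15:15–16:45, 18:30–21:00.
Union of the two gives the symmetric difference.

04:30–08:00, 09:15–10:15, 13:30–13:45, 15:15–16:45, 18:30–21:00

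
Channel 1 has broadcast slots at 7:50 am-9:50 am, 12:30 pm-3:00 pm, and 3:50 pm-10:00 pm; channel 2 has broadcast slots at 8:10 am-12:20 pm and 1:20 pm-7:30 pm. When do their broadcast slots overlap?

7:50 am–9:50 am meets the second set on 8:10 am–9:50 am.
12:30 pm–3:00 pm meets the second set on 1:20 pm–3:00 pm.
3:50 pm–10:00 pm meets the second set on 3:50 pm–7:30 pm.

8:10 am–9:50 am, 1:20 pm–3:00 pm, 3:50 pm–7:30 pm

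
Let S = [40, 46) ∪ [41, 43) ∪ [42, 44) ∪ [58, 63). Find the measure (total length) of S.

Merged: [40, 46), [58, 63).
Lengths: 6 + 5 = 11.

11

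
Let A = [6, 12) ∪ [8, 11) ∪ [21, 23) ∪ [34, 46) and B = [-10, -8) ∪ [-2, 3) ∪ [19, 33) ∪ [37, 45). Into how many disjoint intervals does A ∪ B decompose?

5

Merge the first list: [6, 12), [21, 23), [34, 46).
A ∪ B = [-10, -8), [-2, 3), [6, 12), [19, 33), [34, 46).
That is 5 disjoint pieces.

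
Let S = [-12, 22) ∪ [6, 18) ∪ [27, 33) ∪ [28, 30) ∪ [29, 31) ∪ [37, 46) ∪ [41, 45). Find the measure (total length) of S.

49

Merged: [-12, 22), [27, 33), [37, 46).
Lengths: 34 + 6 + 9 = 49.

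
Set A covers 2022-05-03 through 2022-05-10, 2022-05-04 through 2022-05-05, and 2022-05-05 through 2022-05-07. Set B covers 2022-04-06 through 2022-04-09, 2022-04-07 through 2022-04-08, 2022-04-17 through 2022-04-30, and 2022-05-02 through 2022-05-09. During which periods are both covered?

2022-05-03 through 2022-05-09

Merge the first list: 2022-05-03 through 2022-05-10.
Merge the second list: 2022-04-06 through 2022-04-09, 2022-04-17 through 2022-04-30, 2022-05-02 through 2022-05-09.
2022-05-03 through 2022-05-10 meets the second set on 2022-05-03 through 2022-05-09.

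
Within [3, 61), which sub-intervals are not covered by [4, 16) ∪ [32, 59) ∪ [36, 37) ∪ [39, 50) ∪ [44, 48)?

[3, 4) ∪ [16, 32) ∪ [59, 61)

The merged coverage is [4, 16), [32, 59).
Gaps within [3, 61): [3, 4), [16, 32), [59, 61).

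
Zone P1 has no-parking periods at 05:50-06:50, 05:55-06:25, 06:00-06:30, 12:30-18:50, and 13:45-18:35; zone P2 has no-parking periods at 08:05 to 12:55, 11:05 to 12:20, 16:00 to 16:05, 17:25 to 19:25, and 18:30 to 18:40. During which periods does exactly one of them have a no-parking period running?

First set merges to 05:50–06:50, 12:30–18:50.
Second set merges to 08:05–12:55, 16:00–16:05, 17:25–19:25.
A \ B = 05:50–06:50, 12:55–16:00, 16:05–17:25.
B \ A = 08:05–12:30, 18:50–19:25.
Union of the two gives the symmetric difference.

05:50–06:50, 08:05–12:30, 12:55–16:00, 16:05–17:25, 18:50–19:25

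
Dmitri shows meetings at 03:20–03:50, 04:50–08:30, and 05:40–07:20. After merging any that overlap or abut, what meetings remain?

03:20–03:50, 04:50–08:30

04:50–08:30 is disjoint → start new block.
05:40–07:20 overlaps/touches 04:50–08:30 → extend to 04:50–08:30.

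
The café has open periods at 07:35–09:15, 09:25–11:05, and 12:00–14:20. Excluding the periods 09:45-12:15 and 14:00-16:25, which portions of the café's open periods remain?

07:35–09:15, 09:25–09:45, 12:15–14:00

07:35–09:15 is untouched.
09:25–11:05 with B removed leaves 09:25–09:45.
12:00–14:20 with B removed leaves 12:15–14:00.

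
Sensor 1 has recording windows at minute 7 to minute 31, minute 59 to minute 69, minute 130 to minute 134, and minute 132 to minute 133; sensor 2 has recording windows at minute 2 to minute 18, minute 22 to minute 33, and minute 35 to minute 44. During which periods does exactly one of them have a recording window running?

A, merged: minute 7 to minute 31, minute 59 to minute 69, minute 130 to minute 134.
A \ B = minute 18 to minute 22, minute 59 to minute 69, minute 130 to minute 134.
B \ A = minute 2 to minute 7, minute 31 to minute 33, minute 35 to minute 44.
Union of the two gives the symmetric difference.

minute 2 to minute 7, minute 18 to minute 22, minute 31 to minute 33, minute 35 to minute 44, minute 59 to minute 69, minute 130 to minute 134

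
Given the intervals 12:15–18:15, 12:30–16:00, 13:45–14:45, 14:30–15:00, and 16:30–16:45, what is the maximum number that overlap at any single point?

At 14:30, 4 of the intervals are simultaneously active.
No point has more.

4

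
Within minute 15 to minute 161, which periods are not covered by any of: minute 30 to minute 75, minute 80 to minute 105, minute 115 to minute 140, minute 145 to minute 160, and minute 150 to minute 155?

minute 15 to minute 30, minute 75 to minute 80, minute 105 to minute 115, minute 140 to minute 145, minute 160 to minute 161

The merged coverage is minute 30 to minute 75, minute 80 to minute 105, minute 115 to minute 140, minute 145 to minute 160.
Gaps within minute 15 to minute 161: minute 15 to minute 30, minute 75 to minute 80, minute 105 to minute 115, minute 140 to minute 145, minute 160 to minute 161.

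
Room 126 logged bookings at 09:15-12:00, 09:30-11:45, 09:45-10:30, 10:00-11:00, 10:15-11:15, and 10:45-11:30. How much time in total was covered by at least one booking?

2 h 45 min

Merged: 09:15-12:00.
Length: 2 h 45 min.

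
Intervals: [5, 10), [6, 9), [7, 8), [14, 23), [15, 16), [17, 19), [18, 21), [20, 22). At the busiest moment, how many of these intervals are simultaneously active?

Walk the sorted start/end points keeping a running depth.
The depth first hits 3 at 7.

3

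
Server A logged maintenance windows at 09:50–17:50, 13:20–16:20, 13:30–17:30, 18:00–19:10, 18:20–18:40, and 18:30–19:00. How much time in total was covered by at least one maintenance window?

Merged: 09:50–17:50, 18:00–19:10.
Lengths: 8 h + 1 h 10 min = 9 h 10 min.

9 h 10 min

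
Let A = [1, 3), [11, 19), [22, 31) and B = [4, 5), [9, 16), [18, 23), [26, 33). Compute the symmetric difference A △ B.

[1, 3) ∪ [4, 5) ∪ [9, 11) ∪ [16, 18) ∪ [19, 22) ∪ [23, 26) ∪ [31, 33)

Only in the first: [1, 3), [16, 18), [23, 26).
Only in the second: [4, 5), [9, 11), [19, 22), [31, 33).
Together these are the periods covered by exactly one.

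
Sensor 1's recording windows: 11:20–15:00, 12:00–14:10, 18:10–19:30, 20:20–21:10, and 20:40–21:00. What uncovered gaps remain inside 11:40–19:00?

The merged coverage is 11:20-15:00, 18:10-19:30, 20:20-21:10.
Gaps within 11:40-19:00: 15:00-18:10.

15:00-18:10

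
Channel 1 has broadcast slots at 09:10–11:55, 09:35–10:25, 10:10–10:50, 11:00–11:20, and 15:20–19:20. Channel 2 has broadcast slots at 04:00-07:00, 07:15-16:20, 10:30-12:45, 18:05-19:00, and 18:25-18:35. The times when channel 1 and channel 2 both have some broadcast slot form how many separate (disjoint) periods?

A, merged: 09:10-11:55, 15:20-19:20.
B, merged: 04:00-07:00, 07:15-16:20, 18:05-19:00.
A ∩ B = 09:10-11:55, 15:20-16:20, 18:05-19:00.
That is 3 disjoint pieces.

3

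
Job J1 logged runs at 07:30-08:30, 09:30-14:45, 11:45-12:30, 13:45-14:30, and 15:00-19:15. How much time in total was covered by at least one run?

Merged: 07:30-08:30, 09:30-14:45, 15:00-19:15.
Lengths: 1 h + 5 h 15 min + 4 h 15 min = 10 h 30 min.

10 h 30 min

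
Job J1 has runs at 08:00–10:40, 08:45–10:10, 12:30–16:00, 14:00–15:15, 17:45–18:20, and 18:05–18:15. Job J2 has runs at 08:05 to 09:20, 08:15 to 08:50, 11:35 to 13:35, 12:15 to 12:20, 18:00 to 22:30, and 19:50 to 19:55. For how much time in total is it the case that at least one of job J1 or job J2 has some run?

A, merged: 08:00–10:40, 12:30–16:00, 17:45–18:20.
B, merged: 08:05–09:20, 11:35–13:35, 18:00–22:30.
A ∪ B = 08:00–10:40, 11:35–16:00, 17:45–22:30.
Total: 2 h 40 min + 4 h 25 min + 4 h 45 min = 11 h 50 min.

11 h 50 min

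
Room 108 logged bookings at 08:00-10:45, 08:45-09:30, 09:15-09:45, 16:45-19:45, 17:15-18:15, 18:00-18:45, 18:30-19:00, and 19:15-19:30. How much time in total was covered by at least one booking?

5 h 45 min

Merged: 08:00–10:45, 16:45–19:45.
Lengths: 2 h 45 min + 3 h = 5 h 45 min.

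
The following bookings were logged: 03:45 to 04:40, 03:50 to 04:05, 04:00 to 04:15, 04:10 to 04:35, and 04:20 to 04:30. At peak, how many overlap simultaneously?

Walk the sorted start/end points keeping a running depth.
The depth first hits 3 at 04:00.

3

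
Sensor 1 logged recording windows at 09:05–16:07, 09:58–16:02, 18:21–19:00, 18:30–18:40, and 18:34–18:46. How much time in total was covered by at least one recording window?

Merged: 09:05–16:07, 18:21–19:00.
Lengths: 7 h 2 min + 39 min = 7 h 41 min.

7 h 41 min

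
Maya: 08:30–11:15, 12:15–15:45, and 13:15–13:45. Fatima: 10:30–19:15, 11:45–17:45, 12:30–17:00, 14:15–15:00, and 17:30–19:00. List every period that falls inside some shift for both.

A, merged: 08:30–11:15, 12:15–15:45.
B, merged: 10:30–19:15.
08:30–11:15 meets the second set on 10:30–11:15.
12:15–15:45 meets the second set on 12:15–15:45.

10:30–11:15, 12:15–15:45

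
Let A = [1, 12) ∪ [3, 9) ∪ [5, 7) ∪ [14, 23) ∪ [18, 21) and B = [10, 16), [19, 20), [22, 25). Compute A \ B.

[1, 10) ∪ [16, 19) ∪ [20, 22)

A, merged: [1, 12), [14, 23).
[1, 12) \ B = [1, 10).
[14, 23) \ B = [16, 19), [20, 22).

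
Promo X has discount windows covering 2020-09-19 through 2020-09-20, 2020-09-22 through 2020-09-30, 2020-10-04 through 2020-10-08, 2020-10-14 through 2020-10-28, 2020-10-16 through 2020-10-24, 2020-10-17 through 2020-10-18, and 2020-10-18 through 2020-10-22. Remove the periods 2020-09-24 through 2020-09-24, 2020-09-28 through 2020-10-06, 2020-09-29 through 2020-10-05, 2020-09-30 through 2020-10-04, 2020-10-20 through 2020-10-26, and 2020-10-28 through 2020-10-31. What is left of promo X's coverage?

2020-09-19 through 2020-09-20, 2020-09-22 through 2020-09-23, 2020-09-25 through 2020-09-27, 2020-10-07 through 2020-10-08, 2020-10-14 through 2020-10-19, 2020-10-27 through 2020-10-27

A, merged: 2020-09-19 through 2020-09-20, 2020-09-22 through 2020-09-30, 2020-10-04 through 2020-10-08, 2020-10-14 through 2020-10-28.
B, merged: 2020-09-24 through 2020-09-24, 2020-09-28 through 2020-10-06, 2020-10-20 through 2020-10-26, 2020-10-28 through 2020-10-31.
2020-09-19 through 2020-09-20: nothing removed.
2020-09-22 through 2020-09-30 \ B = 2020-09-22 through 2020-09-23, 2020-09-25 through 2020-09-27.
2020-10-04 through 2020-10-08 \ B = 2020-10-07 through 2020-10-08.
2020-10-14 through 2020-10-28 \ B = 2020-10-14 through 2020-10-19, 2020-10-27 through 2020-10-27.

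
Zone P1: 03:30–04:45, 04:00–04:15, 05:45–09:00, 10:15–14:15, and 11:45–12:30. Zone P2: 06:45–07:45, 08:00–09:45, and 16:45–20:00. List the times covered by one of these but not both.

03:30–04:45, 05:45–06:45, 07:45–08:00, 09:00–09:45, 10:15–14:15, 16:45–20:00

A, merged: 03:30–04:45, 05:45–09:00, 10:15–14:15.
Only in the first: 03:30–04:45, 05:45–06:45, 07:45–08:00, 10:15–14:15.
Only in the second: 09:00–09:45, 16:45–20:00.
Together these are the periods covered by exactly one.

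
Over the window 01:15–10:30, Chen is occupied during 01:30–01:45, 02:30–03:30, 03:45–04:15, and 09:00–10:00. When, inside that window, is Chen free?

Covered (merged): 01:30–01:45, 02:30–03:30, 03:45–04:15, 09:00–10:00.
Gaps within 01:15–10:30: 01:15–01:30, 01:45–02:30, 03:30–03:45, 04:15–09:00, 10:00–10:30.

01:15–01:30, 01:45–02:30, 03:30–03:45, 04:15–09:00, 10:00–10:30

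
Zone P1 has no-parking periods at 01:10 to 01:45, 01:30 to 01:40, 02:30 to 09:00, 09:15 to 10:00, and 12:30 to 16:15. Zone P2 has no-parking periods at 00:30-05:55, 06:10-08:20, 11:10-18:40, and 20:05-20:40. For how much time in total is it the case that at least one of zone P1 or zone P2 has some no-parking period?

Merge the first list: 01:10-01:45, 02:30-09:00, 09:15-10:00, 12:30-16:15.
A ∪ B = 00:30-09:00, 09:15-10:00, 11:10-18:40, 20:05-20:40.
Total: 8 h 30 min + 45 min + 7 h 30 min + 35 min = 17 h 20 min.

17 h 20 min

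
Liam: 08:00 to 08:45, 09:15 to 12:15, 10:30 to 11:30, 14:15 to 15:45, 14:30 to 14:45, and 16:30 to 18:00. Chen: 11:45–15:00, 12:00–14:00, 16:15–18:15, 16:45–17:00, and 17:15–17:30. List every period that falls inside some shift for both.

First set merges to 08:00–08:45, 09:15–12:15, 14:15–15:45, 16:30–18:00.
Second set merges to 11:45–15:00, 16:15–18:15.
08:00–08:45 meets no B interval.
09:15–12:15 ∩ B → 11:45–12:15.
14:15–15:45 ∩ B → 14:15–15:00.
16:30–18:00 ∩ B → 16:30–18:00.

11:45–12:15, 14:15–15:00, 16:30–18:00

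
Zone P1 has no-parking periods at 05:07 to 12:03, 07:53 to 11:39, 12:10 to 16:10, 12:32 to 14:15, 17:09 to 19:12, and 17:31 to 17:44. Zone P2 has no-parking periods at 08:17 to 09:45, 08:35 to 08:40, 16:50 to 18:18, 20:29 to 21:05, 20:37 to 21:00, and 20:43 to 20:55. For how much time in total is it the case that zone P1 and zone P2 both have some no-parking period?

First set merges to 05:07–12:03, 12:10–16:10, 17:09–19:12.
Second set merges to 08:17–09:45, 16:50–18:18, 20:29–21:05.
A ∩ B = 08:17–09:45, 17:09–18:18.
Total: 1 h 28 min + 1 h 9 min = 2 h 37 min.

2 h 37 min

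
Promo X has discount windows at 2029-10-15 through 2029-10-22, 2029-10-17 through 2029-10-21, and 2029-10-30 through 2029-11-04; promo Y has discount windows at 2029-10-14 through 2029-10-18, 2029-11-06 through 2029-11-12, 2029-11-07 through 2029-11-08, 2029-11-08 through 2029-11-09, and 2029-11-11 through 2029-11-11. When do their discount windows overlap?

2029-10-15 through 2029-10-18

A, merged: 2029-10-15 through 2029-10-22, 2029-10-30 through 2029-11-04.
B, merged: 2029-10-14 through 2029-10-18, 2029-11-06 through 2029-11-12.
2029-10-15 through 2029-10-22 ∩ B → 2029-10-15 through 2029-10-18.
2029-10-30 through 2029-11-04 meets no B interval.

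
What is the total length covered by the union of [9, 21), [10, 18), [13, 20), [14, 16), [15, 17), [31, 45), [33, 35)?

26

Merged: [9, 21), [31, 45).
Lengths: 12 + 14 = 26.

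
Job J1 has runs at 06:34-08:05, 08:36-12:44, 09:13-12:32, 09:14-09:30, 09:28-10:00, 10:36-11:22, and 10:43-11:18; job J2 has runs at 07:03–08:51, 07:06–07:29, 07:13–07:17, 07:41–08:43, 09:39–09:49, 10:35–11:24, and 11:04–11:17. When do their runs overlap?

07:03–08:05, 08:36–08:51, 09:39–09:49, 10:35–11:24

Merge the first list: 06:34–08:05, 08:36–12:44.
Merge the second list: 07:03–08:51, 09:39–09:49, 10:35–11:24.
06:34–08:05 overlaps B on 07:03–08:05.
08:36–12:44 overlaps B on 08:36–08:51, 09:39–09:49, 10:35–11:24.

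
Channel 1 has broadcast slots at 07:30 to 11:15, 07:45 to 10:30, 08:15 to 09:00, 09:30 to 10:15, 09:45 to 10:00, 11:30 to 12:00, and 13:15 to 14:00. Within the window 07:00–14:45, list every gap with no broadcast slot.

Covered (merged): 07:30–11:15, 11:30–12:00, 13:15–14:00.
Gaps within 07:00–14:45: 07:00–07:30, 11:15–11:30, 12:00–13:15, 14:00–14:45.

07:00–07:30, 11:15–11:30, 12:00–13:15, 14:00–14:45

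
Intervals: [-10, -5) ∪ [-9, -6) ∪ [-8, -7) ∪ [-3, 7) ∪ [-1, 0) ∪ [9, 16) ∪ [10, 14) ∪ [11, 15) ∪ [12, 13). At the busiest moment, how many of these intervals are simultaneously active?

4

Sweep endpoints in order; track running count of active intervals.
Peak of 4 reached at 12.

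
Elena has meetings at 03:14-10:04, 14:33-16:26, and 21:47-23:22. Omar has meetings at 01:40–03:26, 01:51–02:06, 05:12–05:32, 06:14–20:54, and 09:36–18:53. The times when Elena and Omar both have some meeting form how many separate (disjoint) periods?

4

Second set merges to 01:40–03:26, 05:12–05:32, 06:14–20:54.
A ∩ B = 03:14–03:26, 05:12–05:32, 06:14–10:04, 14:33–16:26.
That is 4 disjoint pieces.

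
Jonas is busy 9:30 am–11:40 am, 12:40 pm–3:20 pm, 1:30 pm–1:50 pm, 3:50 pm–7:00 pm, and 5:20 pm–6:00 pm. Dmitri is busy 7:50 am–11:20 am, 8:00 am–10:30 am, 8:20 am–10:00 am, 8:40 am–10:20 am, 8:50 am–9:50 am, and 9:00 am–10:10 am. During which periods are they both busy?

9:30 am–11:20 am

A, merged: 9:30 am–11:40 am, 12:40 pm–3:20 pm, 3:50 pm–7:00 pm.
B, merged: 7:50 am–11:20 am.
9:30 am–11:40 am meets the second set on 9:30 am–11:20 am.
12:40 pm–3:20 pm: no overlap with the second set.
3:50 pm–7:00 pm: no overlap with the second set.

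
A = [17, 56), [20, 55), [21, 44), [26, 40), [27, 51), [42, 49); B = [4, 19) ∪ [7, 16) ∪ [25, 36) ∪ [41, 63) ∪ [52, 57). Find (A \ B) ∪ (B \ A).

Merge the first list: [17, 56).
Merge the second list: [4, 19), [25, 36), [41, 63).
Only in the first: [19, 25), [36, 41).
Only in the second: [4, 17), [56, 63).
Together these are the periods covered by exactly one.

[4, 17) ∪ [19, 25) ∪ [36, 41) ∪ [56, 63)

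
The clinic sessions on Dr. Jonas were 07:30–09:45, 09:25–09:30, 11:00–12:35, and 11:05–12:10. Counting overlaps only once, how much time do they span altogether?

Merged: 07:30-09:45, 11:00-12:35.
Lengths: 2 h 15 min + 1 h 35 min = 3 h 50 min.

3 h 50 min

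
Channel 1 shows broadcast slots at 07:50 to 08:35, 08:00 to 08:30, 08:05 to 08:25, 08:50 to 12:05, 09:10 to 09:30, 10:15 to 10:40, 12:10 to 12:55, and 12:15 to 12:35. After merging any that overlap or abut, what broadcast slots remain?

07:50–08:35, 08:50–12:05, 12:10–12:55

08:00–08:30 overlaps/touches 07:50–08:35 → extend to 07:50–08:35.
08:05–08:25 overlaps/touches 07:50–08:35 → extend to 07:50–08:35.
08:50–12:05 is disjoint → start new block.
09:10–09:30 overlaps/touches 08:50–12:05 → extend to 08:50–12:05.
10:15–10:40 overlaps/touches 08:50–12:05 → extend to 08:50–12:05.
12:10–12:55 is disjoint → start new block.
12:15–12:35 overlaps/touches 12:10–12:55 → extend to 12:10–12:55.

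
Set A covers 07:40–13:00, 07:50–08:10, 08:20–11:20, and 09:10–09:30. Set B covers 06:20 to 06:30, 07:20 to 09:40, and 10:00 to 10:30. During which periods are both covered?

Merge the first list: 07:40–13:00.
07:40–13:00 overlaps B on 07:40–09:40, 10:00–10:30.

07:40–09:40, 10:00–10:30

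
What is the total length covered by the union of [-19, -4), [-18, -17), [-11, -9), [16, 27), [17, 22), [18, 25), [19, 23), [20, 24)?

26

Merged: [-19, -4), [16, 27).
Lengths: 15 + 11 = 26.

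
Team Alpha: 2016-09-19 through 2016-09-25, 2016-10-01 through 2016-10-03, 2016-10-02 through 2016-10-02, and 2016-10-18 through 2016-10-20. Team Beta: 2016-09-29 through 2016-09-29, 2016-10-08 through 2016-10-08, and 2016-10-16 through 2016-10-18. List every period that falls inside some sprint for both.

Merge the first list: 2016-09-19 through 2016-09-25, 2016-10-01 through 2016-10-03, 2016-10-18 through 2016-10-20.
2016-09-19 through 2016-09-25: no overlap with the second set.
2016-10-01 through 2016-10-03: no overlap with the second set.
2016-10-18 through 2016-10-20 meets the second set on 2016-10-18 through 2016-10-18.

2016-10-18 through 2016-10-18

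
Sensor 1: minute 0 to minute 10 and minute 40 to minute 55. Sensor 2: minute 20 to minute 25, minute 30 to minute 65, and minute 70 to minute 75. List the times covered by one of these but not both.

Only in the first: minute 0 to minute 10.
Only in the second: minute 20 to minute 25, minute 30 to minute 40, minute 55 to minute 65, minute 70 to minute 75.
Together these are the periods covered by exactly one.

minute 0 to minute 10, minute 20 to minute 25, minute 30 to minute 40, minute 55 to minute 65, minute 70 to minute 75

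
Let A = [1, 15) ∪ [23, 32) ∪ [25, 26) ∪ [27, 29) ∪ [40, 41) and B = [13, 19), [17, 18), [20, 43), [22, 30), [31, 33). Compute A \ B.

[1, 13)

First set merges to [1, 15), [23, 32), [40, 41).
Second set merges to [13, 19), [20, 43).
[1, 15) with B removed leaves [1, 13).
[23, 32) lies entirely inside B → drops out.
[40, 41) lies entirely inside B → drops out.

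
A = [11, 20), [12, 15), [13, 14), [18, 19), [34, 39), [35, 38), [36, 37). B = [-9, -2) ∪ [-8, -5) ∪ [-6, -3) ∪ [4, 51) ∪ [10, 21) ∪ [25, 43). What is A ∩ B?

A, merged: [11, 20), [34, 39).
B, merged: [-9, -2), [4, 51).
[11, 20) meets the second set on [11, 20).
[34, 39) meets the second set on [34, 39).

[11, 20) ∪ [34, 39)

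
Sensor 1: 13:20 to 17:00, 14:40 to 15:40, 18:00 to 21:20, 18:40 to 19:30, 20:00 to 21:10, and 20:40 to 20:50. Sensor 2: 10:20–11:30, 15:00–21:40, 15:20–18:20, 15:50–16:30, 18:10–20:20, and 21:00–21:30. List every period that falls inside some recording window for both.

15:00–17:00, 18:00–21:20

A, merged: 13:20–17:00, 18:00–21:20.
B, merged: 10:20–11:30, 15:00–21:40.
13:20–17:00 overlaps B on 15:00–17:00.
18:00–21:20 overlaps B on 18:00–21:20.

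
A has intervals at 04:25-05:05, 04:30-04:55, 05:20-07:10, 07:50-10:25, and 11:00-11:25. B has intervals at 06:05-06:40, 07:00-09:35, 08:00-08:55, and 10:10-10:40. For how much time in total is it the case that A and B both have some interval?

2 h 45 min

Merge the first list: 04:25-05:05, 05:20-07:10, 07:50-10:25, 11:00-11:25.
Merge the second list: 06:05-06:40, 07:00-09:35, 10:10-10:40.
A ∩ B = 06:05-06:40, 07:00-07:10, 07:50-09:35, 10:10-10:25.
Total: 35 min + 10 min + 1 h 45 min + 15 min = 2 h 45 min.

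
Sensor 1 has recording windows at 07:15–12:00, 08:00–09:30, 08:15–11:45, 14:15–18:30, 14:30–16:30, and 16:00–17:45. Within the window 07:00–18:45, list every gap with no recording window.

After merging, the occupied span is 07:15-12:00, 14:15-18:30.
Gaps within 07:00-18:45: 07:00-07:15, 12:00-14:15, 18:30-18:45.

07:00-07:15, 12:00-14:15, 18:30-18:45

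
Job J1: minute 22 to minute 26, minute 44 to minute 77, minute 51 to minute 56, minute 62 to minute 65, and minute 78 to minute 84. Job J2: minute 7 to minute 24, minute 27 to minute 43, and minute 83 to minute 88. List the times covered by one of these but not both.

minute 7 to minute 22, minute 24 to minute 26, minute 27 to minute 43, minute 44 to minute 77, minute 78 to minute 83, minute 84 to minute 88

Merge the first list: minute 22 to minute 26, minute 44 to minute 77, minute 78 to minute 84.
A \ B = minute 24 to minute 26, minute 44 to minute 77, minute 78 to minute 83.
B \ A = minute 7 to minute 22, minute 27 to minute 43, minute 84 to minute 88.
Union of the two gives the symmetric difference.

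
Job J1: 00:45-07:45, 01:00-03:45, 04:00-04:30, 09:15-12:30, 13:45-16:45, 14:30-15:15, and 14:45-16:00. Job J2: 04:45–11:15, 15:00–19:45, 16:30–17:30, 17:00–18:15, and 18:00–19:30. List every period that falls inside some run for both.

Merge the first list: 00:45–07:45, 09:15–12:30, 13:45–16:45.
Merge the second list: 04:45–11:15, 15:00–19:45.
00:45–07:45 ∩ B → 04:45–07:45.
09:15–12:30 ∩ B → 09:15–11:15.
13:45–16:45 ∩ B → 15:00–16:45.

04:45–07:45, 09:15–11:15, 15:00–16:45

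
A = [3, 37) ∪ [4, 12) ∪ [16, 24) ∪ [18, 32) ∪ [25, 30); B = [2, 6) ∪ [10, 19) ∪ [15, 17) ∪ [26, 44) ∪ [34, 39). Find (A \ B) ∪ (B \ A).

A, merged: [3, 37).
B, merged: [2, 6), [10, 19), [26, 44).
A but not B: [6, 10), [19, 26).
B but not A: [2, 3), [37, 44).
Combining gives A △ B.

[2, 3) ∪ [6, 10) ∪ [19, 26) ∪ [37, 44)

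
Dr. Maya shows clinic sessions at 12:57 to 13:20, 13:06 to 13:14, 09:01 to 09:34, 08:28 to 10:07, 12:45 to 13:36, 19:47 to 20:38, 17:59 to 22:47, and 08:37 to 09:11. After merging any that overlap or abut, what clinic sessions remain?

08:28–10:07, 12:45–13:36, 17:59–22:47

Sort by start: 08:28–10:07, 08:37–09:11, 09:01–09:34, 12:45–13:36, 12:57–13:20, 13:06–13:14, 17:59–22:47, 19:47–20:38.
08:37–09:11 overlaps/touches 08:28–10:07 → extend to 08:28–10:07.
09:01–09:34 overlaps/touches 08:28–10:07 → extend to 08:28–10:07.
12:45–13:36 is disjoint → start new block.
12:57–13:20 overlaps/touches 12:45–13:36 → extend to 12:45–13:36.
13:06–13:14 overlaps/touches 12:45–13:36 → extend to 12:45–13:36.
17:59–22:47 is disjoint → start new block.
19:47–20:38 overlaps/touches 17:59–22:47 → extend to 17:59–22:47.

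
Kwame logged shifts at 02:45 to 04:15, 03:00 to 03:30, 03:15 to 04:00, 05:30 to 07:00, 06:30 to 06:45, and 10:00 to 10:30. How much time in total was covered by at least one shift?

Merged: 02:45–04:15, 05:30–07:00, 10:00–10:30.
Lengths: 1 h 30 min + 1 h 30 min + 30 min = 3 h 30 min.

3 h 30 min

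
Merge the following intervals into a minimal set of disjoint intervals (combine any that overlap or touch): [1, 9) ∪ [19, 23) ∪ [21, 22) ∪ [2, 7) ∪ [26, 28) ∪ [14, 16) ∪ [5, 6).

[1, 9) ∪ [14, 16) ∪ [19, 23) ∪ [26, 28)

Sort by start: [1, 9), [2, 7), [5, 6), [14, 16), [19, 23), [21, 22), [26, 28).
[2, 7) overlaps/touches [1, 9) → extend to [1, 9).
[5, 6) overlaps/touches [1, 9) → extend to [1, 9).
[14, 16) is disjoint → start new block.
[19, 23) is disjoint → start new block.
[21, 22) overlaps/touches [19, 23) → extend to [19, 23).
[26, 28) is disjoint → start new block.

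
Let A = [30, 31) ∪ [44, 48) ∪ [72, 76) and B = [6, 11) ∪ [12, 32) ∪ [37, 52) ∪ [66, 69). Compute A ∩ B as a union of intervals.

[30, 31) meets the second set on [30, 31).
[44, 48) meets the second set on [44, 48).
[72, 76): no overlap with the second set.

[30, 31) ∪ [44, 48)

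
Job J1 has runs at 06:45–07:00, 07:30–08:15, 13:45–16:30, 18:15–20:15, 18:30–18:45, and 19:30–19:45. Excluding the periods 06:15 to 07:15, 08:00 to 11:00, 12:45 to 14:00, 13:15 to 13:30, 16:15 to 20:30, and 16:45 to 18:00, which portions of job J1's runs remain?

07:30–08:00, 14:00–16:15

A, merged: 06:45–07:00, 07:30–08:15, 13:45–16:30, 18:15–20:15.
B, merged: 06:15–07:15, 08:00–11:00, 12:45–14:00, 16:15–20:30.
06:45–07:00: entirely removed.
07:30–08:15 \ B = 07:30–08:00.
13:45–16:30 \ B = 14:00–16:15.
18:15–20:15: entirely removed.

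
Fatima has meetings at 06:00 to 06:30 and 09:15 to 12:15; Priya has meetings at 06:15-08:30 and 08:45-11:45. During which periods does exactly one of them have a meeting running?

A \ B = 06:00-06:15, 11:45-12:15.
B \ A = 06:30-08:30, 08:45-09:15.
Union of the two gives the symmetric difference.

06:00-06:15, 06:30-08:30, 08:45-09:15, 11:45-12:15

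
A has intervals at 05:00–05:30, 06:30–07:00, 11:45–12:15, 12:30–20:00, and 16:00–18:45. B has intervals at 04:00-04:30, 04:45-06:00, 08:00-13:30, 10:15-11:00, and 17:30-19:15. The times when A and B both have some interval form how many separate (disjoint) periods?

4

Merge the first list: 05:00-05:30, 06:30-07:00, 11:45-12:15, 12:30-20:00.
Merge the second list: 04:00-04:30, 04:45-06:00, 08:00-13:30, 17:30-19:15.
A ∩ B = 05:00-05:30, 11:45-12:15, 12:30-13:30, 17:30-19:15.
That is 4 disjoint pieces.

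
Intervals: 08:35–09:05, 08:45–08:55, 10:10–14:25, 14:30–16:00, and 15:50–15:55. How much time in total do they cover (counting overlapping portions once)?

Merged: 08:35–09:05, 10:10–14:25, 14:30–16:00.
Lengths: 30 min + 4 h 15 min + 1 h 30 min = 6 h 15 min.

6 h 15 min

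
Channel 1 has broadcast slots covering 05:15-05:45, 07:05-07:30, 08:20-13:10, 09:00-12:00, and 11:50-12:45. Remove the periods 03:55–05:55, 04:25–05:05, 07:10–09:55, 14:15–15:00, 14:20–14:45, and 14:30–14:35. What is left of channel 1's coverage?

Merge the first list: 05:15–05:45, 07:05–07:30, 08:20–13:10.
Merge the second list: 03:55–05:55, 07:10–09:55, 14:15–15:00.
05:15–05:45: entirely removed.
07:05–07:30 \ B = 07:05–07:10.
08:20–13:10 \ B = 09:55–13:10.

07:05–07:10, 09:55–13:10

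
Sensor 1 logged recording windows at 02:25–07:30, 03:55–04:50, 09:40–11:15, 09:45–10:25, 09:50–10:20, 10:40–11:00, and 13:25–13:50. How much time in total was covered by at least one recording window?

Merged: 02:25–07:30, 09:40–11:15, 13:25–13:50.
Lengths: 5 h 5 min + 1 h 35 min + 25 min = 7 h 5 min.

7 h 5 min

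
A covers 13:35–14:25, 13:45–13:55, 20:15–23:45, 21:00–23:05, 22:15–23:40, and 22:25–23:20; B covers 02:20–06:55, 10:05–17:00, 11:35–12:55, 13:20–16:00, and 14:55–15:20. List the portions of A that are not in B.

First set merges to 13:35–14:25, 20:15–23:45.
Second set merges to 02:20–06:55, 10:05–17:00.
13:35–14:25: entirely removed.
20:15–23:45: nothing removed.

20:15–23:45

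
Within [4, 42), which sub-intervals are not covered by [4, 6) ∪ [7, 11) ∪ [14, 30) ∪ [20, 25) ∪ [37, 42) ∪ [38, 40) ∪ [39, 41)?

After merging, the occupied span is [4, 6), [7, 11), [14, 30), [37, 42).
Uncovered inside [4, 42): [6, 7), [11, 14), [30, 37).

[6, 7) ∪ [11, 14) ∪ [30, 37)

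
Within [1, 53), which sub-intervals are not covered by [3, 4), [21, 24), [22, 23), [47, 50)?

After merging, the occupied span is [3, 4), [21, 24), [47, 50).
Complement within [1, 53): [1, 3), [4, 21), [24, 47), [50, 53).

[1, 3) ∪ [4, 21) ∪ [24, 47) ∪ [50, 53)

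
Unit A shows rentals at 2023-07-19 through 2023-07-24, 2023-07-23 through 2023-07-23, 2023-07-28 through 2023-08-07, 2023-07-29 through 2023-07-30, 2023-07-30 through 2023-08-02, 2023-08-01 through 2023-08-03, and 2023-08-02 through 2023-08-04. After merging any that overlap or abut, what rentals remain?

2023-07-19 through 2023-07-24, 2023-07-28 through 2023-08-07

2023-07-23 through 2023-07-23 overlaps/touches 2023-07-19 through 2023-07-24 → extend to 2023-07-19 through 2023-07-24.
2023-07-28 through 2023-08-07 is disjoint → start new block.
2023-07-29 through 2023-07-30 overlaps/touches 2023-07-28 through 2023-08-07 → extend to 2023-07-28 through 2023-08-07.
2023-07-30 through 2023-08-02 overlaps/touches 2023-07-28 through 2023-08-07 → extend to 2023-07-28 through 2023-08-07.
2023-08-01 through 2023-08-03 overlaps/touches 2023-07-28 through 2023-08-07 → extend to 2023-07-28 through 2023-08-07.
2023-08-02 through 2023-08-04 overlaps/touches 2023-07-28 through 2023-08-07 → extend to 2023-07-28 through 2023-08-07.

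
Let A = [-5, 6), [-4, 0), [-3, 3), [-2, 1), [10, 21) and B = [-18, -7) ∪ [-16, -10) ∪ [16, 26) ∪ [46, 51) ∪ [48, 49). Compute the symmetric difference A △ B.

[-18, -7) ∪ [-5, 6) ∪ [10, 16) ∪ [21, 26) ∪ [46, 51)

First set merges to [-5, 6), [10, 21).
Second set merges to [-18, -7), [16, 26), [46, 51).
Only in the first: [-5, 6), [10, 16).
Only in the second: [-18, -7), [21, 26), [46, 51).
Together these are the periods covered by exactly one.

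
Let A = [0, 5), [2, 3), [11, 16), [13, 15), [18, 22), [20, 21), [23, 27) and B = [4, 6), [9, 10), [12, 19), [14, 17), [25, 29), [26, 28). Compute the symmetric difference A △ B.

[0, 4) ∪ [5, 6) ∪ [9, 10) ∪ [11, 12) ∪ [16, 18) ∪ [19, 22) ∪ [23, 25) ∪ [27, 29)

Merge the first list: [0, 5), [11, 16), [18, 22), [23, 27).
Merge the second list: [4, 6), [9, 10), [12, 19), [25, 29).
A but not B: [0, 4), [11, 12), [19, 22), [23, 25).
B but not A: [5, 6), [9, 10), [16, 18), [27, 29).
Combining gives A △ B.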